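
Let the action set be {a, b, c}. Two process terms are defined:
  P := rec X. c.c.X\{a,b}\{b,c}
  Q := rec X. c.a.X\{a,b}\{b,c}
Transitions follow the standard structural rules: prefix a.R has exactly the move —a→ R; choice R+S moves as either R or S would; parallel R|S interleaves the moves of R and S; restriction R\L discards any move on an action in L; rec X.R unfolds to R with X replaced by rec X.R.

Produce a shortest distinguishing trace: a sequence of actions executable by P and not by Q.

P's transition system — 3 states:
  s0 = rec X. c.c.X\{a,b}\{b,c} :: -c-> s1
  s1 = c.(rec X. c.c.X\{a,b}\{b,c})\{a,b}\{b,c} :: -c-> s2
  s2 = (rec X. c.c.X\{a,b}\{b,c})\{a,b}\{b,c} :: ·
Q's transition system — 3 states:
  t0 = rec X. c.a.X\{a,b}\{b,c} :: -c-> t1
  t1 = a.(rec X. c.a.X\{a,b}\{b,c})\{a,b}\{b,c} :: -a-> t2
  t2 = (rec X. c.a.X\{a,b}\{b,c})\{a,b}\{b,c} :: ·
Run σ = ⟨cc⟩ on P: start {s0}
  after c @ step 1: {s1}
  after c @ step 2: {s2}
  — P admits the full trace.
Run σ = ⟨cc⟩ on Q: start {t0}
  after c @ step 1: {t1}
  after c @ step 2: ∅  — Q cannot continue

cc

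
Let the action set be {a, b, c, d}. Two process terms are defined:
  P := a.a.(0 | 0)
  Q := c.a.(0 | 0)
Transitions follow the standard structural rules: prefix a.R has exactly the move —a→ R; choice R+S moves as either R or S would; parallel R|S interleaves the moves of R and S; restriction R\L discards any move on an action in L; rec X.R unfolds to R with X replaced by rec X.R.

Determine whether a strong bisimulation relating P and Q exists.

P ≁ Q

P's transition system — 3 states:
  p0 = a.a.(0 | 0) ⊢ --a--▸ p1
  p1 = a.(0 | 0) ⊢ --a--▸ p2
  p2 = 0 | 0 ⊢ ∅
Q's transition system — 3 states:
  q0 = c.a.(0 | 0) ⊢ --c--▸ q1
  q1 = a.(0 | 0) ⊢ --a--▸ q2
  q2 = 0 | 0 ⊢ ∅
Bisimilarity quotient blocks:
  B0 = {p0}
  B1 = {p1, q1}
  B2 = {p2, q2}
  B3 = {q0}
p0 ∈ B0, q0 ∈ B3 → different blocks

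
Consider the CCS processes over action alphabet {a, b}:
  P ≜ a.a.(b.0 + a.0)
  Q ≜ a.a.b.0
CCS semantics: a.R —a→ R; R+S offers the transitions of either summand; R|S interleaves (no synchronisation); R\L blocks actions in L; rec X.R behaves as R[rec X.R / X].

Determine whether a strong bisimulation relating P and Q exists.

NO

P's transition system — 4 states:
  s0 = a.a.(b.0 + a.0) → —a→ s1
  s1 = a.(b.0 + a.0) → —a→ s2
  s2 = b.0 + a.0 → —a→ s3, —b→ s3
  s3 = 0 → ·
Q's transition system — 4 states:
  t0 = a.a.b.0 → —a→ t1
  t1 = a.b.0 → —a→ t2
  t2 = b.0 → —b→ t3
  t3 = 0 → ·
Partition-refinement fixed point:
  B0 = {s0}
  B1 = {s1}
  B2 = {s2}
  B3 = {s3, t3}
  B4 = {t0}
  B5 = {t1}
  B6 = {t2}
s0 ∈ B0, t0 ∈ B4 → different blocks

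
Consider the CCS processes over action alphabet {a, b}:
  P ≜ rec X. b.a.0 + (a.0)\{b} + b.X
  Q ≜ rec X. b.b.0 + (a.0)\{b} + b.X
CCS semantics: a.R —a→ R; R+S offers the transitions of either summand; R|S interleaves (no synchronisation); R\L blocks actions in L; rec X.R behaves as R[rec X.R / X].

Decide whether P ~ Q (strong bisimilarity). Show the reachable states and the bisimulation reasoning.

not bisimilar

LTS(P): 4 reachable states
  s0 = rec X. b.a.0 + (a.0)\{b} + b.X | -a-> s1, -b-> s0, -b-> s2
  s1 = 0\{b} | stopped
  s2 = a.0 | -a-> s3
  s3 = 0 | stopped
LTS(Q): 4 reachable states
  t0 = rec X. b.b.0 + (a.0)\{b} + b.X | -a-> t1, -b-> t0, -b-> t2
  t1 = 0\{b} | stopped
  t2 = b.0 | -b-> t3
  t3 = 0 | stopped
Partition-refinement fixed point:
  B0 = {s0}
  B1 = {s2}
  B2 = {s1, s3, t1, t3}
  B3 = {t0}
  B4 = {t2}
s0 ∈ B0, t0 ∈ B3 → different blocks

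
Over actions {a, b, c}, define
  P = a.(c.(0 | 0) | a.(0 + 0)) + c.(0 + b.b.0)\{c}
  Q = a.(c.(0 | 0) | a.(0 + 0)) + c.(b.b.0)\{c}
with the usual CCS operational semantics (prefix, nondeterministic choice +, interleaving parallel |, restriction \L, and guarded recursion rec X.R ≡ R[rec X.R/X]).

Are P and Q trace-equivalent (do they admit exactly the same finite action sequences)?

Reachable graph of P (8 states):
  m0 = a.(c.(0 | 0) | a.(0 + 0)) + c.(0 + b.b.0)\{c} ⊢ —a→ m1, —c→ m2
  m1 = c.(0 | 0) | a.(0 + 0) ⊢ —a→ m3, —c→ m4
  m2 = (0 + b.b.0)\{c} ⊢ —b→ m5
  m3 = c.(0 | 0) | (0 + 0) ⊢ —c→ m6
  m4 = 0 | 0 | a.(0 + 0) ⊢ —a→ m6
  m5 = (b.0)\{c} ⊢ —b→ m7
  m6 = 0 | 0 | (0 + 0) ⊢ ∅
  m7 = 0\{c} ⊢ ∅
Reachable graph of Q (8 states):
  n0 = a.(c.(0 | 0) | a.(0 + 0)) + c.(b.b.0)\{c} ⊢ —a→ n1, —c→ n2
  n1 = c.(0 | 0) | a.(0 + 0) ⊢ —a→ n3, —c→ n4
  n2 = (b.b.0)\{c} ⊢ —b→ n5
  n3 = c.(0 | 0) | (0 + 0) ⊢ —c→ n6
  n4 = 0 | 0 | a.(0 + 0) ⊢ —a→ n6
  n5 = (b.0)\{c} ⊢ —b→ n7
  n6 = 0 | 0 | (0 + 0) ⊢ ∅
  n7 = 0\{c} ⊢ ∅
Partition-refinement fixed point:
  B0 = {m0, n0}
  B1 = {m2, n2}
  B2 = {m5, n5}
  B3 = {m6, m7, n6, n7}
  B4 = {m1, n1}
  B5 = {m4, n4}
  B6 = {m3, n3}
m0 ∈ B0, n0 ∈ B0 → same block
Bisimilar ⇒ trace-equivalent.

YES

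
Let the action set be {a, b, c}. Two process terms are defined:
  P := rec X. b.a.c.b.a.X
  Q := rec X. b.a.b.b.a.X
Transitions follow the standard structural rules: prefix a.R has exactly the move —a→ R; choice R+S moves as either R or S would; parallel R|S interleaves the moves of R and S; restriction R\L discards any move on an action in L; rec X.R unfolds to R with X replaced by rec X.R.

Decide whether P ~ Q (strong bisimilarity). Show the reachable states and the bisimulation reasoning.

NO

LTS(P): 5 reachable states
  s0 = rec X. b.a.c.b.a.X | --b--▸ s1
  s1 = a.c.b.a.(rec X. b.a.c.b.a.X) | --a--▸ s2
  s2 = c.b.a.(rec X. b.a.c.b.a.X) | --c--▸ s3
  s3 = b.a.(rec X. b.a.c.b.a.X) | --b--▸ s4
  s4 = a.(rec X. b.a.c.b.a.X) | --a--▸ s0
LTS(Q): 5 reachable states
  t0 = rec X. b.a.b.b.a.X | --b--▸ t1
  t1 = a.b.b.a.(rec X. b.a.b.b.a.X) | --a--▸ t2
  t2 = b.b.a.(rec X. b.a.b.b.a.X) | --b--▸ t3
  t3 = b.a.(rec X. b.a.b.b.a.X) | --b--▸ t4
  t4 = a.(rec X. b.a.b.b.a.X) | --a--▸ t0
Coarsest stable partition (strong bisimilarity classes):
  B0 = {s0}
  B1 = {s1}
  B2 = {s2}
  B3 = {s3}
  B4 = {s4}
  B5 = {t0}
  B6 = {t1}
  B7 = {t2}
  B8 = {t3}
  B9 = {t4}
s0 ∈ B0, t0 ∈ B5 → different blocks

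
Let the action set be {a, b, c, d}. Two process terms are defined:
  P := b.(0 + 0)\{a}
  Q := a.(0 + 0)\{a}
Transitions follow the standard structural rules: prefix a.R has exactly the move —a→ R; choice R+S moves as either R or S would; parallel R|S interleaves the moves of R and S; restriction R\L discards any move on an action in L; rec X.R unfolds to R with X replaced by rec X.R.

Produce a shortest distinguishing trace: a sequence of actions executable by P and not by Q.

Reachable graph of P (2 states):
  s0 = b.(0 + 0)\{a} has moves —b→ s1
  s1 = (0 + 0)\{a} has moves (no moves)
Reachable graph of Q (2 states):
  t0 = a.(0 + 0)\{a} has moves —a→ t1
  t1 = (0 + 0)\{a} has moves (no moves)
Trace ⟨b⟩ through P, begin at {s0}:
  step 1 (b): {s1}
  — P admits the full trace.
Trace ⟨b⟩ through Q, begin at {t0}:
  step 1 (b): no successor for Q

b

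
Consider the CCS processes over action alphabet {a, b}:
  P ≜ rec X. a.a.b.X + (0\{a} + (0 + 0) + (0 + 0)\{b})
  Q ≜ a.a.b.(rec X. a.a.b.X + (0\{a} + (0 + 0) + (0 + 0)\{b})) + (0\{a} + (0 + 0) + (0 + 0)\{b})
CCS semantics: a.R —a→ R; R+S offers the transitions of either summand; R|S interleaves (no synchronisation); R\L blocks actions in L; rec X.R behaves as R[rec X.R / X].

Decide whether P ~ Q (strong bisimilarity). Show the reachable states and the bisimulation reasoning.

bisimilar

P's transition system — 3 states:
  s0 = rec X. a.a.b.X + (0\{a} + (0 + 0) + (0 + 0)\{b}) has moves --a--▸ s1
  s1 = a.b.(rec X. a.a.b.X + (0\{a} + (0 + 0) + (0 + 0)\{b})) has moves --a--▸ s2
  s2 = b.(rec X. a.a.b.X + (0\{a} + (0 + 0) + (0 + 0)\{b})) has moves --b--▸ s0
Q's transition system — 4 states:
  t0 = a.a.b.(rec X. a.a.b.X + (0\{a} + (0 + 0) + (0 + 0)\{b})) + (0\{a} + (0 + 0) + (0 + 0)\{b}) has moves --a--▸ t1
  t1 = a.b.(rec X. a.a.b.X + (0\{a} + (0 + 0) + (0 + 0)\{b})) has moves --a--▸ t2
  t2 = b.(rec X. a.a.b.X + (0\{a} + (0 + 0) + (0 + 0)\{b})) has moves --b--▸ t3
  t3 = rec X. a.a.b.X + (0\{a} + (0 + 0) + (0 + 0)\{b}) has moves --a--▸ t1
Bisimilarity quotient blocks:
  B0 = {s0, t0, t3}
  B1 = {s1, t1}
  B2 = {s2, t2}
s0 ∈ B0, t0 ∈ B0 → same block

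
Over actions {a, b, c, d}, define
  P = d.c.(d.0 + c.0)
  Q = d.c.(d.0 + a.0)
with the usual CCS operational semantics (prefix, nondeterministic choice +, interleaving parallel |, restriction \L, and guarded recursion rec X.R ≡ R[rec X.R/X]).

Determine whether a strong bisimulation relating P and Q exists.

LTS(P): 4 reachable states
  m0 = d.c.(d.0 + c.0) has moves —d→ m1
  m1 = c.(d.0 + c.0) has moves —c→ m2
  m2 = d.0 + c.0 has moves —c→ m3, —d→ m3
  m3 = 0 has moves stopped
LTS(Q): 4 reachable states
  n0 = d.c.(d.0 + a.0) has moves —d→ n1
  n1 = c.(d.0 + a.0) has moves —c→ n2
  n2 = d.0 + a.0 has moves —a→ n3, —d→ n3
  n3 = 0 has moves stopped
Coarsest stable partition (strong bisimilarity classes):
  B0 = {m0}
  B1 = {m1}
  B2 = {m2}
  B3 = {m3, n3}
  B4 = {n0}
  B5 = {n1}
  B6 = {n2}
m0 ∈ B0, n0 ∈ B4 → different blocks

P ≁ Q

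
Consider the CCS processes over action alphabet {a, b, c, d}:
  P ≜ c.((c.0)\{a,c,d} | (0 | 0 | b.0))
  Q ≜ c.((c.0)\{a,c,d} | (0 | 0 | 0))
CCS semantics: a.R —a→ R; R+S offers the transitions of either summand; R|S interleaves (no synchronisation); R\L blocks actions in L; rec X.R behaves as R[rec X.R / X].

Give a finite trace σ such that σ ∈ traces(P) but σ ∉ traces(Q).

cb

LTS(P): 3 reachable states
  s0 = c.((c.0)\{a,c,d} | (0 | 0 | b.0)) ⊢ =c=> s1
  s1 = (c.0)\{a,c,d} | (0 | 0 | b.0) ⊢ =b=> s2
  s2 = (c.0)\{a,c,d} | (0 | 0 | 0) ⊢ ∅
LTS(Q): 2 reachable states
  t0 = c.((c.0)\{a,c,d} | (0 | 0 | 0)) ⊢ =c=> t1
  t1 = (c.0)\{a,c,d} | (0 | 0 | 0) ⊢ ∅
Trace ⟨cb⟩ through P, begin at {s0}:
  after c @ step 1: {s1}
  after b @ step 2: {s2}
  — P admits the full trace.
Trace ⟨cb⟩ through Q, begin at {t0}:
  after c @ step 1: {t1}
  after b @ step 2: no successor for Q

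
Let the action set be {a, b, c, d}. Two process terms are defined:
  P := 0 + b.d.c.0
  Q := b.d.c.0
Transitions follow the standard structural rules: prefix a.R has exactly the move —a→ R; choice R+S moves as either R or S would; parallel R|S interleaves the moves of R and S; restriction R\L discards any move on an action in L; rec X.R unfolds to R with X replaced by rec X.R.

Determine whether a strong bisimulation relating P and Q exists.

LTS(P): 4 reachable states
  u0 = 0 + b.d.c.0 :: =b=> u1
  u1 = d.c.0 :: =d=> u2
  u2 = c.0 :: =c=> u3
  u3 = 0 :: stopped
LTS(Q): 4 reachable states
  v0 = b.d.c.0 :: =b=> v1
  v1 = d.c.0 :: =d=> v2
  v2 = c.0 :: =c=> v3
  v3 = 0 :: stopped
Bisimilarity quotient blocks:
  B0 = {u0, v0}
  B1 = {u1, v1}
  B2 = {u2, v2}
  B3 = {u3, v3}
u0 ∈ B0, v0 ∈ B0 → same block

YES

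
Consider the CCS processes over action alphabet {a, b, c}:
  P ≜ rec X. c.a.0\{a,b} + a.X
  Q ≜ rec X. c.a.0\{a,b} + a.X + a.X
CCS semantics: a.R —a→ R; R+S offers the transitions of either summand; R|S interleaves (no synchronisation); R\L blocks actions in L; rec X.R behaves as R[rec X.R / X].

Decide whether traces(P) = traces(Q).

trace-equivalent

LTS(P): 3 reachable states
  s0 = rec X. c.a.0\{a,b} + a.X ⊢ =a=> s0, =c=> s1
  s1 = a.0\{a,b} ⊢ =a=> s2
  s2 = 0\{a,b} ⊢ ·
LTS(Q): 3 reachable states
  t0 = rec X. c.a.0\{a,b} + a.X + a.X ⊢ =a=> t0, =c=> t1
  t1 = a.0\{a,b} ⊢ =a=> t2
  t2 = 0\{a,b} ⊢ ·
Bisimilarity quotient blocks:
  B0 = {s0, t0}
  B1 = {s1, t1}
  B2 = {s2, t2}
s0 ∈ B0, t0 ∈ B0 → same block
Bisimilar ⇒ trace-equivalent.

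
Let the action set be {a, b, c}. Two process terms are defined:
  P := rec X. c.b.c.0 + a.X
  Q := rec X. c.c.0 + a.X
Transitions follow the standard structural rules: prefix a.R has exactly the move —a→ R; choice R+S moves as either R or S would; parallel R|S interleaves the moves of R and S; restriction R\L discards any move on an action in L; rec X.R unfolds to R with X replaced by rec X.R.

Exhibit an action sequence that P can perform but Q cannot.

Reachable graph of P (4 states):
  s0 = rec X. c.b.c.0 + a.X has moves =a=> s0, =c=> s1
  s1 = b.c.0 has moves =b=> s2
  s2 = c.0 has moves =c=> s3
  s3 = 0 has moves stopped
Reachable graph of Q (3 states):
  t0 = rec X. c.c.0 + a.X has moves =a=> t0, =c=> t1
  t1 = c.0 has moves =c=> t2
  t2 = 0 has moves stopped
Executing cb from P (initial set {s0}):
  [1] c ⇒ {s1}
  [2] b ⇒ {s2}
  ✓ P
Executing cb from Q (initial set {t0}):
  [1] c ⇒ {t1}
  [2] b ⇒ ∅ (Q stuck)

cb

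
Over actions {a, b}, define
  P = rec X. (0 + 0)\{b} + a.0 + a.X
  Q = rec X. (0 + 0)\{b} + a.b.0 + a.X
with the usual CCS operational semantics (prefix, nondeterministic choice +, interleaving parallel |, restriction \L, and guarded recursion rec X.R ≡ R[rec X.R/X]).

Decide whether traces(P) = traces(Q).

Reachable graph of P (2 states):
  u0 = rec X. (0 + 0)\{b} + a.0 + a.X has moves —a→ u0, —a→ u1
  u1 = 0 has moves ∅
Reachable graph of Q (3 states):
  v0 = rec X. (0 + 0)\{b} + a.b.0 + a.X has moves —a→ v0, —a→ v1
  v1 = b.0 has moves —b→ v2
  v2 = 0 has moves ∅
Run σ = ⟨ab⟩ on Q: start {v0}
  [1] a ⇒ {v0, v1}
  [2] b ⇒ {v2}
  ✓ Q
Run σ = ⟨ab⟩ on P: start {u0}
  [1] a ⇒ {u0, u1}
  [2] b ⇒ no successor for P

traces(P) ≠ traces(Q) — witness ⟨ab⟩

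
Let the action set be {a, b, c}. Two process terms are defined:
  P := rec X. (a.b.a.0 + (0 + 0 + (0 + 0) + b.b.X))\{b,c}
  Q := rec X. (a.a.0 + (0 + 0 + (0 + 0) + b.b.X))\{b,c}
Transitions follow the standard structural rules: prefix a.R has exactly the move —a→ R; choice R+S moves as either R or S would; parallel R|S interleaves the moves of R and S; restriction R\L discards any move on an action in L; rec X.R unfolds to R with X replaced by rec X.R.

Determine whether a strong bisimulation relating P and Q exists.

not bisimilar

Reachable graph of P (2 states):
  p0 = rec X. (a.b.a.0 + (0 + 0 + (0 + 0) + b.b.X))\{b,c} has moves =a=> p1
  p1 = (b.a.0)\{b,c} has moves stopped
Reachable graph of Q (3 states):
  q0 = rec X. (a.a.0 + (0 + 0 + (0 + 0) + b.b.X))\{b,c} has moves =a=> q1
  q1 = (a.0)\{b,c} has moves =a=> q2
  q2 = 0\{b,c} has moves stopped
Partition-refinement fixed point:
  B0 = {p0, q1}
  B1 = {p1, q2}
  B2 = {q0}
p0 ∈ B0, q0 ∈ B2 → different blocks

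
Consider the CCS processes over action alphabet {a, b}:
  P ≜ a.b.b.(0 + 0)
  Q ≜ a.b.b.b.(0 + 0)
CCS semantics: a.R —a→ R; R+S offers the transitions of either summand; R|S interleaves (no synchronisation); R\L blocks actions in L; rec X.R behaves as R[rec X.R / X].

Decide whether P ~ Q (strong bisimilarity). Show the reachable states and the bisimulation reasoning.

not bisimilar

P's transition system — 4 states:
  p0 = a.b.b.(0 + 0) has moves -a-> p1
  p1 = b.b.(0 + 0) has moves -b-> p2
  p2 = b.(0 + 0) has moves -b-> p3
  p3 = 0 + 0 has moves (no moves)
Q's transition system — 5 states:
  q0 = a.b.b.b.(0 + 0) has moves -a-> q1
  q1 = b.b.b.(0 + 0) has moves -b-> q2
  q2 = b.b.(0 + 0) has moves -b-> q3
  q3 = b.(0 + 0) has moves -b-> q4
  q4 = 0 + 0 has moves (no moves)
Partition-refinement fixed point:
  B0 = {p0}
  B1 = {p1, q2}
  B2 = {p2, q3}
  B3 = {p3, q4}
  B4 = {q0}
  B5 = {q1}
p0 ∈ B0, q0 ∈ B4 → different blocks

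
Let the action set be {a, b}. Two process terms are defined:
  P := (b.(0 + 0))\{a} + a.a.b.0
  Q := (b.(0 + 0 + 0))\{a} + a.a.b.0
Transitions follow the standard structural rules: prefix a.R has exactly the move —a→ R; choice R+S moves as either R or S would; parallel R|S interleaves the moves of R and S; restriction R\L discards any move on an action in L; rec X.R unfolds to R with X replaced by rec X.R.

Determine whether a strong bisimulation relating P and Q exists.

LTS(P): 5 reachable states
  u0 = (b.(0 + 0))\{a} + a.a.b.0 → ··a··> u1, ··b··> u2
  u1 = a.b.0 → ··a··> u3
  u2 = (0 + 0)\{a} → deadlocked
  u3 = b.0 → ··b··> u4
  u4 = 0 → deadlocked
LTS(Q): 5 reachable states
  v0 = (b.(0 + 0 + 0))\{a} + a.a.b.0 → ··a··> v1, ··b··> v2
  v1 = a.b.0 → ··a··> v3
  v2 = (0 + 0 + 0)\{a} → deadlocked
  v3 = b.0 → ··b··> v4
  v4 = 0 → deadlocked
Partition-refinement fixed point:
  B0 = {u0, v0}
  B1 = {u1, v1}
  B2 = {u3, v3}
  B3 = {u2, u4, v2, v4}
u0 ∈ B0, v0 ∈ B0 → same block

P ~ Q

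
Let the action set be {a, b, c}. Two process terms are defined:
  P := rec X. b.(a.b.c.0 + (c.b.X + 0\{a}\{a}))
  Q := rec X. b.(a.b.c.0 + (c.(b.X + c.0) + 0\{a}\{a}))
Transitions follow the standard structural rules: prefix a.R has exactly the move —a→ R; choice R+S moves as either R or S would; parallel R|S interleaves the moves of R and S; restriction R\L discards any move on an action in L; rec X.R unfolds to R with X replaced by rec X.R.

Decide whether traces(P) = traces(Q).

Reachable graph of P (6 states):
  p0 = rec X. b.(a.b.c.0 + (c.b.X + 0\{a}\{a})) :: --b--▸ p1
  p1 = a.b.c.0 + (c.b.(rec X. b.(a.b.c.0 + (c.b.X + 0\{a}\{a}))) + 0\{a}\{a}) :: --a--▸ p2, --c--▸ p3
  p2 = b.c.0 :: --b--▸ p4
  p3 = b.(rec X. b.(a.b.c.0 + (c.b.X + 0\{a}\{a}))) :: --b--▸ p0
  p4 = c.0 :: --c--▸ p5
  p5 = 0 :: ∅
Reachable graph of Q (6 states):
  q0 = rec X. b.(a.b.c.0 + (c.(b.X + c.0) + 0\{a}\{a})) :: --b--▸ q1
  q1 = a.b.c.0 + (c.(b.(rec X. b.(a.b.c.0 + (c.(b.X + c.0) + 0\{a}\{a}))) + c.0) + 0\{a}\{a}) :: --a--▸ q2, --c--▸ q3
  q2 = b.c.0 :: --b--▸ q4
  q3 = b.(rec X. b.(a.b.c.0 + (c.(b.X + c.0) + 0\{a}\{a}))) + c.0 :: --b--▸ q0, --c--▸ q5
  q4 = c.0 :: --c--▸ q5
  q5 = 0 :: ∅
Trace ⟨bcc⟩ through Q, begin at {q0}:
  step 1 (b): {q1}
  step 2 (c): {q3}
  step 3 (c): {q5}
  Q completes σ.
Trace ⟨bcc⟩ through P, begin at {p0}:
  step 1 (b): {p1}
  step 2 (c): {p3}
  step 3 (c): ∅  — P cannot continue

traces(P) ≠ traces(Q) — witness ⟨bcc⟩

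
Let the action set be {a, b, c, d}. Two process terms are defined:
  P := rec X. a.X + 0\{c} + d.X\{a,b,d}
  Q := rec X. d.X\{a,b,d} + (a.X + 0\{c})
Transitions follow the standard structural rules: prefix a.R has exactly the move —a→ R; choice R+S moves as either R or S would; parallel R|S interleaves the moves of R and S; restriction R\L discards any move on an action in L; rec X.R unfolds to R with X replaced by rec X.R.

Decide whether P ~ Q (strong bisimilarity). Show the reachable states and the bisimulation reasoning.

LTS(P): 2 reachable states
  p0 = rec X. a.X + 0\{c} + d.X\{a,b,d} | ··a··> p0, ··d··> p1
  p1 = (rec X. a.X + 0\{c} + d.X\{a,b,d})\{a,b,d} | stopped
LTS(Q): 2 reachable states
  q0 = rec X. d.X\{a,b,d} + (a.X + 0\{c}) | ··a··> q0, ··d··> q1
  q1 = (rec X. d.X\{a,b,d} + (a.X + 0\{c}))\{a,b,d} | stopped
Partition-refinement fixed point:
  B0 = {p0, q0}
  B1 = {p1, q1}
p0 ∈ B0, q0 ∈ B0 → same block

YES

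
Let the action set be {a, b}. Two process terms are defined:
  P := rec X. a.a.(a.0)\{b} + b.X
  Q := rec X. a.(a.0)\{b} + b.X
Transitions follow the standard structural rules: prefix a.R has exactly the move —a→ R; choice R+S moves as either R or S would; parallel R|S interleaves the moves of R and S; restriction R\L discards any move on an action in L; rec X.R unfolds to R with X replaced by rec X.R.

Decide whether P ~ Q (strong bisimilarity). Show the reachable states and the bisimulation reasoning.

Reachable graph of P (4 states):
  u0 = rec X. a.a.(a.0)\{b} + b.X has moves --a--▸ u1, --b--▸ u0
  u1 = a.(a.0)\{b} has moves --a--▸ u2
  u2 = (a.0)\{b} has moves --a--▸ u3
  u3 = 0\{b} has moves stopped
Reachable graph of Q (3 states):
  v0 = rec X. a.(a.0)\{b} + b.X has moves --a--▸ v1, --b--▸ v0
  v1 = (a.0)\{b} has moves --a--▸ v2
  v2 = 0\{b} has moves stopped
Coarsest stable partition (strong bisimilarity classes):
  B0 = {u0}
  B1 = {u1}
  B2 = {u2, v1}
  B3 = {u3, v2}
  B4 = {v0}
u0 ∈ B0, v0 ∈ B4 → different blocks

not bisimilar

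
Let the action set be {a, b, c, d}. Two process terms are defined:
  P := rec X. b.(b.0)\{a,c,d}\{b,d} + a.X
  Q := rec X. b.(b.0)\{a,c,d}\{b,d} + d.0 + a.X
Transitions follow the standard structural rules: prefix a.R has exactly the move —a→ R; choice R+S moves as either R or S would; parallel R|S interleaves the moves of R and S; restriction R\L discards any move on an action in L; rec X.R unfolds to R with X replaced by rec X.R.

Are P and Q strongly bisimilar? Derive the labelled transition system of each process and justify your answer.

NO

Reachable graph of P (2 states):
  m0 = rec X. b.(b.0)\{a,c,d}\{b,d} + a.X ⊢ —a→ m0, —b→ m1
  m1 = (b.0)\{a,c,d}\{b,d} ⊢ (no moves)
Reachable graph of Q (3 states):
  n0 = rec X. b.(b.0)\{a,c,d}\{b,d} + d.0 + a.X ⊢ —a→ n0, —b→ n1, —d→ n2
  n1 = (b.0)\{a,c,d}\{b,d} ⊢ (no moves)
  n2 = 0 ⊢ (no moves)
Coarsest stable partition (strong bisimilarity classes):
  B0 = {m0}
  B1 = {m1, n1, n2}
  B2 = {n0}
m0 ∈ B0, n0 ∈ B2 → different blocks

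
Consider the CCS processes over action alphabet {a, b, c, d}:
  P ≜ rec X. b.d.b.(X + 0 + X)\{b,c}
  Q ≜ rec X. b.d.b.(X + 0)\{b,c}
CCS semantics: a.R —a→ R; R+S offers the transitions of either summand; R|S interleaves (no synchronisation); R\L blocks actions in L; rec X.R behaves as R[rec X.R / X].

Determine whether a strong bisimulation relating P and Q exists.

bisimilar

Reachable graph of P (4 states):
  s0 = rec X. b.d.b.(X + 0 + X)\{b,c} :: —b→ s1
  s1 = d.b.((rec X. b.d.b.(X + 0 + X)\{b,c}) + 0 + (rec X. b.d.b.(X + 0 + X)\{b,c}))\{b,c} :: —d→ s2
  s2 = b.((rec X. b.d.b.(X + 0 + X)\{b,c}) + 0 + (rec X. b.d.b.(X + 0 + X)\{b,c}))\{b,c} :: —b→ s3
  s3 = ((rec X. b.d.b.(X + 0 + X)\{b,c}) + 0 + (rec X. b.d.b.(X + 0 + X)\{b,c}))\{b,c} :: ∅
Reachable graph of Q (4 states):
  t0 = rec X. b.d.b.(X + 0)\{b,c} :: —b→ t1
  t1 = d.b.((rec X. b.d.b.(X + 0)\{b,c}) + 0)\{b,c} :: —d→ t2
  t2 = b.((rec X. b.d.b.(X + 0)\{b,c}) + 0)\{b,c} :: —b→ t3
  t3 = ((rec X. b.d.b.(X + 0)\{b,c}) + 0)\{b,c} :: ∅
Partition-refinement fixed point:
  B0 = {s0, t0}
  B1 = {s1, t1}
  B2 = {s2, t2}
  B3 = {s3, t3}
s0 ∈ B0, t0 ∈ B0 → same block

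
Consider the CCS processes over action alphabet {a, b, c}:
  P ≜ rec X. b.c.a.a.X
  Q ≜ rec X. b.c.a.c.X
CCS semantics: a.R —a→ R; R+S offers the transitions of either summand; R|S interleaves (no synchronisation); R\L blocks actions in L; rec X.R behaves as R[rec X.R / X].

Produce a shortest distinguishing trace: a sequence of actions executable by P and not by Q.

P's transition system — 4 states:
  m0 = rec X. b.c.a.a.X → —b→ m1
  m1 = c.a.a.(rec X. b.c.a.a.X) → —c→ m2
  m2 = a.a.(rec X. b.c.a.a.X) → —a→ m3
  m3 = a.(rec X. b.c.a.a.X) → —a→ m0
Q's transition system — 4 states:
  n0 = rec X. b.c.a.c.X → —b→ n1
  n1 = c.a.c.(rec X. b.c.a.c.X) → —c→ n2
  n2 = a.c.(rec X. b.c.a.c.X) → —a→ n3
  n3 = c.(rec X. b.c.a.c.X) → —c→ n0
Executing bcaa from P (initial set {m0}):
  [1] b ⇒ {m1}
  [2] c ⇒ {m2}
  [3] a ⇒ {m3}
  [4] a ⇒ {m0}
  — P admits the full trace.
Executing bcaa from Q (initial set {n0}):
  [1] b ⇒ {n1}
  [2] c ⇒ {n2}
  [3] a ⇒ {n3}
  [4] a ⇒ no successor for Q

bcaa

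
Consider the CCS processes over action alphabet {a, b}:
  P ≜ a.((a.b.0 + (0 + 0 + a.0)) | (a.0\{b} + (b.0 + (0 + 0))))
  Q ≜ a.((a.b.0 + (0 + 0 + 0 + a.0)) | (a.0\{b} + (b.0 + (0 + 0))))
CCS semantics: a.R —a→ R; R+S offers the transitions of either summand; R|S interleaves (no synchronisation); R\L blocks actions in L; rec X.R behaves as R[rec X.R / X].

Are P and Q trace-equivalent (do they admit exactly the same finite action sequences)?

Reachable graph of P (10 states):
  u0 = a.((a.b.0 + (0 + 0 + a.0)) | (a.0\{b} + (b.0 + (0 + 0)))) :: =a=> u1
  u1 = (a.b.0 + (0 + 0 + a.0)) | (a.0\{b} + (b.0 + (0 + 0))) :: =a=> u2, =a=> u3, =a=> u4, =b=> u5
  u2 = (a.b.0 + (0 + 0 + a.0)) | 0\{b} :: =a=> u6, =a=> u7
  u3 = 0 | (a.0\{b} + (b.0 + (0 + 0))) :: =a=> u6, =b=> u8
  u4 = b.0 | (a.0\{b} + (b.0 + (0 + 0))) :: =a=> u7, =b=> u3, =b=> u9
  u5 = (a.b.0 + (0 + 0 + a.0)) | 0 :: =a=> u8, =a=> u9
  u6 = 0 | 0\{b} :: deadlocked
  u7 = b.0 | 0\{b} :: =b=> u6
  u8 = 0 | 0 :: deadlocked
  u9 = b.0 | 0 :: =b=> u8
Reachable graph of Q (10 states):
  v0 = a.((a.b.0 + (0 + 0 + 0 + a.0)) | (a.0\{b} + (b.0 + (0 + 0)))) :: =a=> v1
  v1 = (a.b.0 + (0 + 0 + 0 + a.0)) | (a.0\{b} + (b.0 + (0 + 0))) :: =a=> v2, =a=> v3, =a=> v4, =b=> v5
  v2 = (a.b.0 + (0 + 0 + 0 + a.0)) | 0\{b} :: =a=> v6, =a=> v7
  v3 = 0 | (a.0\{b} + (b.0 + (0 + 0))) :: =a=> v6, =b=> v8
  v4 = b.0 | (a.0\{b} + (b.0 + (0 + 0))) :: =a=> v7, =b=> v3, =b=> v9
  v5 = (a.b.0 + (0 + 0 + 0 + a.0)) | 0 :: =a=> v8, =a=> v9
  v6 = 0 | 0\{b} :: deadlocked
  v7 = b.0 | 0\{b} :: =b=> v6
  v8 = 0 | 0 :: deadlocked
  v9 = b.0 | 0 :: =b=> v8
Coarsest stable partition (strong bisimilarity classes):
  B0 = {u0, v0}
  B1 = {u1, v1}
  B2 = {u4, v4}
  B3 = {u3, v3}
  B4 = {u6, u8, v6, v8}
  B5 = {u7, u9, v7, v9}
  B6 = {u2, u5, v2, v5}
u0 ∈ B0, v0 ∈ B0 → same block
Bisimilar ⇒ trace-equivalent.

trace-equivalent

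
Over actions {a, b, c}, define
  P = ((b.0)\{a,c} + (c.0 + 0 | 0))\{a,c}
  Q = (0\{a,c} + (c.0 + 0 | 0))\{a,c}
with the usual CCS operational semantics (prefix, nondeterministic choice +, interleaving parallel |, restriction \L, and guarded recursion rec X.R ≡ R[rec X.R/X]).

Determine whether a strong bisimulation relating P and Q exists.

NO

Reachable graph of P (2 states):
  p0 = ((b.0)\{a,c} + (c.0 + 0 | 0))\{a,c} → ··b··> p1
  p1 = 0\{a,c}\{a,c} → ·
Reachable graph of Q (1 states):
  q0 = (0\{a,c} + (c.0 + 0 | 0))\{a,c} → ·
Coarsest stable partition (strong bisimilarity classes):
  B0 = {p0}
  B1 = {p1, q0}
p0 ∈ B0, q0 ∈ B1 → different blocks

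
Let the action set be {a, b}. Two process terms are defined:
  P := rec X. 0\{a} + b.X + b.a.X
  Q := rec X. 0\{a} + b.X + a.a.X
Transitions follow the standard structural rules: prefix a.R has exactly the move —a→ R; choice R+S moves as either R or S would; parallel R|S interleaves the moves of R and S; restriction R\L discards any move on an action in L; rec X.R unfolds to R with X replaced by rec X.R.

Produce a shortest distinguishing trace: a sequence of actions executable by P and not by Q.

bab

LTS(P): 2 reachable states
  m0 = rec X. 0\{a} + b.X + b.a.X | =b=> m0, =b=> m1
  m1 = a.(rec X. 0\{a} + b.X + b.a.X) | =a=> m0
LTS(Q): 2 reachable states
  n0 = rec X. 0\{a} + b.X + a.a.X | =a=> n1, =b=> n0
  n1 = a.(rec X. 0\{a} + b.X + a.a.X) | =a=> n0
Executing bab from P (initial set {m0}):
  [1] b ⇒ {m0, m1}
  [2] a ⇒ {m0}
  [3] b ⇒ {m0, m1}
  P completes σ.
Executing bab from Q (initial set {n0}):
  [1] b ⇒ {n0}
  [2] a ⇒ {n1}
  [3] b ⇒ no successor for Q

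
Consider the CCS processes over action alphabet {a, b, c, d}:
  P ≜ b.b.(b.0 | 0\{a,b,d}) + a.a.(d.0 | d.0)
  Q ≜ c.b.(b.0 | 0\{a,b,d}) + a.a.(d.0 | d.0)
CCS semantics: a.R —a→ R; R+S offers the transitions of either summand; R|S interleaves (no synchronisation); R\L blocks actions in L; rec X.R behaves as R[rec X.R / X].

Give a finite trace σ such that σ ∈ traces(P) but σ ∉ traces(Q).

b

LTS(P): 9 reachable states
  m0 = b.b.(b.0 | 0\{a,b,d}) + a.a.(d.0 | d.0) :: -a-> m1, -b-> m2
  m1 = a.(d.0 | d.0) :: -a-> m3
  m2 = b.(b.0 | 0\{a,b,d}) :: -b-> m4
  m3 = d.0 | d.0 :: -d-> m5, -d-> m6
  m4 = b.0 | 0\{a,b,d} :: -b-> m7
  m5 = 0 | d.0 :: -d-> m8
  m6 = d.0 | 0 :: -d-> m8
  m7 = 0 | 0\{a,b,d} :: (no moves)
  m8 = 0 | 0 :: (no moves)
LTS(Q): 9 reachable states
  n0 = c.b.(b.0 | 0\{a,b,d}) + a.a.(d.0 | d.0) :: -a-> n1, -c-> n2
  n1 = a.(d.0 | d.0) :: -a-> n3
  n2 = b.(b.0 | 0\{a,b,d}) :: -b-> n4
  n3 = d.0 | d.0 :: -d-> n5, -d-> n6
  n4 = b.0 | 0\{a,b,d} :: -b-> n7
  n5 = 0 | d.0 :: -d-> n8
  n6 = d.0 | 0 :: -d-> n8
  n7 = 0 | 0\{a,b,d} :: (no moves)
  n8 = 0 | 0 :: (no moves)
Run σ = ⟨b⟩ on P: start {m0}
  after b @ step 1: {m2}
  ✓ P
Run σ = ⟨b⟩ on Q: start {n0}
  after b @ step 1: no successor for Q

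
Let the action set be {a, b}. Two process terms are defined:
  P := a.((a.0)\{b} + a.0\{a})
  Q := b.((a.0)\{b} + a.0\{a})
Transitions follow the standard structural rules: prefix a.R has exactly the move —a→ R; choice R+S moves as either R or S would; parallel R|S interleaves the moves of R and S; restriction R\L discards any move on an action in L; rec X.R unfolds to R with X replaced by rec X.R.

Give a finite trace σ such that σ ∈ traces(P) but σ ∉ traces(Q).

a

P's transition system — 4 states:
  p0 = a.((a.0)\{b} + a.0\{a}) has moves ··a··> p1
  p1 = (a.0)\{b} + a.0\{a} has moves ··a··> p2, ··a··> p3
  p2 = 0\{a} has moves ∅
  p3 = 0\{b} has moves ∅
Q's transition system — 4 states:
  q0 = b.((a.0)\{b} + a.0\{a}) has moves ··b··> q1
  q1 = (a.0)\{b} + a.0\{a} has moves ··a··> q2, ··a··> q3
  q2 = 0\{a} has moves ∅
  q3 = 0\{b} has moves ∅
Executing a from P (initial set {p0}):
  [1] a ⇒ {p1}
  P completes σ.
Executing a from Q (initial set {q0}):
  [1] a ⇒ ∅ (Q stuck)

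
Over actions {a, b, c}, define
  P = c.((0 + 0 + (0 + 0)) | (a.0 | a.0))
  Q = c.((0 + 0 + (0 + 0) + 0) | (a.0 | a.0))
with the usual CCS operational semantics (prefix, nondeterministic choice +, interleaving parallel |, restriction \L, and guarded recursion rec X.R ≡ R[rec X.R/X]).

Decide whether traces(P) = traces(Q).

LTS(P): 5 reachable states
  s0 = c.((0 + 0 + (0 + 0)) | (a.0 | a.0)) has moves --c--▸ s1
  s1 = (0 + 0 + (0 + 0)) | (a.0 | a.0) has moves --a--▸ s2, --a--▸ s3
  s2 = (0 + 0 + (0 + 0)) | (0 | a.0) has moves --a--▸ s4
  s3 = (0 + 0 + (0 + 0)) | (a.0 | 0) has moves --a--▸ s4
  s4 = (0 + 0 + (0 + 0)) | (0 | 0) has moves deadlocked
LTS(Q): 5 reachable states
  t0 = c.((0 + 0 + (0 + 0) + 0) | (a.0 | a.0)) has moves --c--▸ t1
  t1 = (0 + 0 + (0 + 0) + 0) | (a.0 | a.0) has moves --a--▸ t2, --a--▸ t3
  t2 = (0 + 0 + (0 + 0) + 0) | (0 | a.0) has moves --a--▸ t4
  t3 = (0 + 0 + (0 + 0) + 0) | (a.0 | 0) has moves --a--▸ t4
  t4 = (0 + 0 + (0 + 0) + 0) | (0 | 0) has moves deadlocked
Bisimilarity quotient blocks:
  B0 = {s0, t0}
  B1 = {s1, t1}
  B2 = {s2, s3, t2, t3}
  B3 = {s4, t4}
s0 ∈ B0, t0 ∈ B0 → same block
Bisimilar ⇒ trace-equivalent.

trace-equivalent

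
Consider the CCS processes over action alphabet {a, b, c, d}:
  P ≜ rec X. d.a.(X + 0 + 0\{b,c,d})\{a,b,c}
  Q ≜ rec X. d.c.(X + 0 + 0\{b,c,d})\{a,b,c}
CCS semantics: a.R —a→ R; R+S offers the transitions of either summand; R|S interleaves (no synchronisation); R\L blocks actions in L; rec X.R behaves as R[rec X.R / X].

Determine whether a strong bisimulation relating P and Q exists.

Reachable graph of P (4 states):
  m0 = rec X. d.a.(X + 0 + 0\{b,c,d})\{a,b,c} ⊢ —d→ m1
  m1 = a.((rec X. d.a.(X + 0 + 0\{b,c,d})\{a,b,c}) + 0 + 0\{b,c,d})\{a,b,c} ⊢ —a→ m2
  m2 = ((rec X. d.a.(X + 0 + 0\{b,c,d})\{a,b,c}) + 0 + 0\{b,c,d})\{a,b,c} ⊢ —d→ m3
  m3 = (a.((rec X. d.a.(X + 0 + 0\{b,c,d})\{a,b,c}) + 0 + 0\{b,c,d})\{a,b,c})\{a,b,c} ⊢ stopped
Reachable graph of Q (4 states):
  n0 = rec X. d.c.(X + 0 + 0\{b,c,d})\{a,b,c} ⊢ —d→ n1
  n1 = c.((rec X. d.c.(X + 0 + 0\{b,c,d})\{a,b,c}) + 0 + 0\{b,c,d})\{a,b,c} ⊢ —c→ n2
  n2 = ((rec X. d.c.(X + 0 + 0\{b,c,d})\{a,b,c}) + 0 + 0\{b,c,d})\{a,b,c} ⊢ —d→ n3
  n3 = (c.((rec X. d.c.(X + 0 + 0\{b,c,d})\{a,b,c}) + 0 + 0\{b,c,d})\{a,b,c})\{a,b,c} ⊢ stopped
Coarsest stable partition (strong bisimilarity classes):
  B0 = {m0}
  B1 = {m1}
  B2 = {m2, n2}
  B3 = {m3, n3}
  B4 = {n0}
  B5 = {n1}
m0 ∈ B0, n0 ∈ B4 → different blocks

NO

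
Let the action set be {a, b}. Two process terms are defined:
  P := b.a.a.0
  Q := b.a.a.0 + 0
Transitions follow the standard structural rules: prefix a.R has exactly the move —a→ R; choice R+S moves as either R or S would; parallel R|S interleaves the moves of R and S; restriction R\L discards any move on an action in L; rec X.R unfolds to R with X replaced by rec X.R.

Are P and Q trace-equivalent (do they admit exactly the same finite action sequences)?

Reachable graph of P (4 states):
  m0 = b.a.a.0 ⊢ —b→ m1
  m1 = a.a.0 ⊢ —a→ m2
  m2 = a.0 ⊢ —a→ m3
  m3 = 0 ⊢ ·
Reachable graph of Q (4 states):
  n0 = b.a.a.0 + 0 ⊢ —b→ n1
  n1 = a.a.0 ⊢ —a→ n2
  n2 = a.0 ⊢ —a→ n3
  n3 = 0 ⊢ ·
Partition-refinement fixed point:
  B0 = {m0, n0}
  B1 = {m1, n1}
  B2 = {m2, n2}
  B3 = {m3, n3}
m0 ∈ B0, n0 ∈ B0 → same block
Bisimilar ⇒ trace-equivalent.

YES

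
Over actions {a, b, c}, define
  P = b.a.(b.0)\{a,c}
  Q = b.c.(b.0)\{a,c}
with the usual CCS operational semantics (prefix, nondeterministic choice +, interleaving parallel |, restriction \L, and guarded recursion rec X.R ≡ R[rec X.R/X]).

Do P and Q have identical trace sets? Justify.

Reachable graph of P (4 states):
  p0 = b.a.(b.0)\{a,c} → —b→ p1
  p1 = a.(b.0)\{a,c} → —a→ p2
  p2 = (b.0)\{a,c} → —b→ p3
  p3 = 0\{a,c} → deadlocked
Reachable graph of Q (4 states):
  q0 = b.c.(b.0)\{a,c} → —b→ q1
  q1 = c.(b.0)\{a,c} → —c→ q2
  q2 = (b.0)\{a,c} → —b→ q3
  q3 = 0\{a,c} → deadlocked
Trace ⟨ba⟩ through P, begin at {p0}:
  step 1 (b): {p1}
  step 2 (a): {p2}
  P completes σ.
Trace ⟨ba⟩ through Q, begin at {q0}:
  step 1 (b): {q1}
  step 2 (a): no successor for Q

traces(P) ≠ traces(Q) — witness ⟨ba⟩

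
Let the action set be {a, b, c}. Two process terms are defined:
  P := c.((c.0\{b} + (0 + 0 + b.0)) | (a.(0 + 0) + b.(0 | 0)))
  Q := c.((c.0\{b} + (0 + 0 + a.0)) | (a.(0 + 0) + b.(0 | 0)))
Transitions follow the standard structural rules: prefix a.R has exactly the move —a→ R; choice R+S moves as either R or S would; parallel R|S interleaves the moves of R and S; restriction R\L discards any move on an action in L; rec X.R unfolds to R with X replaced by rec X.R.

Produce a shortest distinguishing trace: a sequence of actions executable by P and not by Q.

cbb

LTS(P): 10 reachable states
  s0 = c.((c.0\{b} + (0 + 0 + b.0)) | (a.(0 + 0) + b.(0 | 0))) has moves -c-> s1
  s1 = (c.0\{b} + (0 + 0 + b.0)) | (a.(0 + 0) + b.(0 | 0)) has moves -a-> s2, -b-> s3, -b-> s4, -c-> s5
  s2 = (c.0\{b} + (0 + 0 + b.0)) | (0 + 0) has moves -b-> s6, -c-> s7
  s3 = (c.0\{b} + (0 + 0 + b.0)) | (0 | 0) has moves -b-> s8, -c-> s9
  s4 = 0 | (a.(0 + 0) + b.(0 | 0)) has moves -a-> s6, -b-> s8
  s5 = 0\{b} | (a.(0 + 0) + b.(0 | 0)) has moves -a-> s7, -b-> s9
  s6 = 0 | (0 + 0) has moves stopped
  s7 = 0\{b} | (0 + 0) has moves stopped
  s8 = 0 | (0 | 0) has moves stopped
  s9 = 0\{b} | (0 | 0) has moves stopped
LTS(Q): 10 reachable states
  t0 = c.((c.0\{b} + (0 + 0 + a.0)) | (a.(0 + 0) + b.(0 | 0))) has moves -c-> t1
  t1 = (c.0\{b} + (0 + 0 + a.0)) | (a.(0 + 0) + b.(0 | 0)) has moves -a-> t2, -a-> t3, -b-> t4, -c-> t5
  t2 = (c.0\{b} + (0 + 0 + a.0)) | (0 + 0) has moves -a-> t6, -c-> t7
  t3 = 0 | (a.(0 + 0) + b.(0 | 0)) has moves -a-> t6, -b-> t8
  t4 = (c.0\{b} + (0 + 0 + a.0)) | (0 | 0) has moves -a-> t8, -c-> t9
  t5 = 0\{b} | (a.(0 + 0) + b.(0 | 0)) has moves -a-> t7, -b-> t9
  t6 = 0 | (0 + 0) has moves stopped
  t7 = 0\{b} | (0 + 0) has moves stopped
  t8 = 0 | (0 | 0) has moves stopped
  t9 = 0\{b} | (0 | 0) has moves stopped
Executing cbb from P (initial set {s0}):
  after c @ step 1: {s1}
  after b @ step 2: {s3, s4}
  after b @ step 3: {s8}
  P completes σ.
Executing cbb from Q (initial set {t0}):
  after c @ step 1: {t1}
  after b @ step 2: {t4}
  after b @ step 3: ∅ (Q stuck)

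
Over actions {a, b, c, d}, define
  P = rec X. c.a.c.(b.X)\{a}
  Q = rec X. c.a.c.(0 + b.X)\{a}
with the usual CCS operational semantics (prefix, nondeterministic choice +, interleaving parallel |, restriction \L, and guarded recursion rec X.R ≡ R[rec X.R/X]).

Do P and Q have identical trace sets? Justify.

P's transition system — 6 states:
  p0 = rec X. c.a.c.(b.X)\{a} ⊢ ··c··> p1
  p1 = a.c.(b.(rec X. c.a.c.(b.X)\{a}))\{a} ⊢ ··a··> p2
  p2 = c.(b.(rec X. c.a.c.(b.X)\{a}))\{a} ⊢ ··c··> p3
  p3 = (b.(rec X. c.a.c.(b.X)\{a}))\{a} ⊢ ··b··> p4
  p4 = (rec X. c.a.c.(b.X)\{a})\{a} ⊢ ··c··> p5
  p5 = (a.c.(b.(rec X. c.a.c.(b.X)\{a}))\{a})\{a} ⊢ stopped
Q's transition system — 6 states:
  q0 = rec X. c.a.c.(0 + b.X)\{a} ⊢ ··c··> q1
  q1 = a.c.(0 + b.(rec X. c.a.c.(0 + b.X)\{a}))\{a} ⊢ ··a··> q2
  q2 = c.(0 + b.(rec X. c.a.c.(0 + b.X)\{a}))\{a} ⊢ ··c··> q3
  q3 = (0 + b.(rec X. c.a.c.(0 + b.X)\{a}))\{a} ⊢ ··b··> q4
  q4 = (rec X. c.a.c.(0 + b.X)\{a})\{a} ⊢ ··c··> q5
  q5 = (a.c.(0 + b.(rec X. c.a.c.(0 + b.X)\{a}))\{a})\{a} ⊢ stopped
Coarsest stable partition (strong bisimilarity classes):
  B0 = {p0, q0}
  B1 = {p1, q1}
  B2 = {p2, q2}
  B3 = {p3, q3}
  B4 = {p4, q4}
  B5 = {p5, q5}
p0 ∈ B0, q0 ∈ B0 → same block
Bisimilar ⇒ trace-equivalent.

trace-equivalent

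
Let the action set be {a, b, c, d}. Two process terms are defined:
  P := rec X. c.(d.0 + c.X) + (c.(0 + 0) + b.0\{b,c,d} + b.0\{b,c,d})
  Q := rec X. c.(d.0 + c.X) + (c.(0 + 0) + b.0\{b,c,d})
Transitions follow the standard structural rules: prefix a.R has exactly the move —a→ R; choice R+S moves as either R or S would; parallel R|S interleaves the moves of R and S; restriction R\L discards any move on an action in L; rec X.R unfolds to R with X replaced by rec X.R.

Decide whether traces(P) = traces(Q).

LTS(P): 5 reachable states
  p0 = rec X. c.(d.0 + c.X) + (c.(0 + 0) + b.0\{b,c,d} + b.0\{b,c,d}) ⊢ ··b··> p1, ··c··> p2, ··c··> p3
  p1 = 0\{b,c,d} ⊢ deadlocked
  p2 = 0 + 0 ⊢ deadlocked
  p3 = d.0 + c.(rec X. c.(d.0 + c.X) + (c.(0 + 0) + b.0\{b,c,d} + b.0\{b,c,d})) ⊢ ··c··> p0, ··d··> p4
  p4 = 0 ⊢ deadlocked
LTS(Q): 5 reachable states
  q0 = rec X. c.(d.0 + c.X) + (c.(0 + 0) + b.0\{b,c,d}) ⊢ ··b··> q1, ··c··> q2, ··c··> q3
  q1 = 0\{b,c,d} ⊢ deadlocked
  q2 = 0 + 0 ⊢ deadlocked
  q3 = d.0 + c.(rec X. c.(d.0 + c.X) + (c.(0 + 0) + b.0\{b,c,d})) ⊢ ··c··> q0, ··d··> q4
  q4 = 0 ⊢ deadlocked
Bisimilarity quotient blocks:
  B0 = {p0, q0}
  B1 = {p1, p2, p4, q1, q2, q4}
  B2 = {p3, q3}
p0 ∈ B0, q0 ∈ B0 → same block
Bisimilar ⇒ trace-equivalent.

trace-equivalent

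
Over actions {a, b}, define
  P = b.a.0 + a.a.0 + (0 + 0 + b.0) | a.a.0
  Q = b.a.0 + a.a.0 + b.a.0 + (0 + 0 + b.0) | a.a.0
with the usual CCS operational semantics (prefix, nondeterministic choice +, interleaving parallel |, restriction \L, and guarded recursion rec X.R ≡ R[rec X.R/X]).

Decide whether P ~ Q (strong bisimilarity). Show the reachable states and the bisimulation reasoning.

LTS(P): 8 reachable states
  s0 = b.a.0 + a.a.0 + (0 + 0 + b.0) | a.a.0 | ··a··> s1, ··a··> s2, ··b··> s2, ··b··> s3
  s1 = (0 + 0 + b.0) | a.0 | ··a··> s4, ··b··> s5
  s2 = a.0 | ··a··> s6
  s3 = 0 | a.a.0 | ··a··> s5
  s4 = (0 + 0 + b.0) | 0 | ··b··> s7
  s5 = 0 | a.0 | ··a··> s7
  s6 = 0 | deadlocked
  s7 = 0 | 0 | deadlocked
LTS(Q): 8 reachable states
  t0 = b.a.0 + a.a.0 + b.a.0 + (0 + 0 + b.0) | a.a.0 | ··a··> t1, ··a··> t2, ··b··> t2, ··b··> t3
  t1 = (0 + 0 + b.0) | a.0 | ··a··> t4, ··b··> t5
  t2 = a.0 | ··a··> t6
  t3 = 0 | a.a.0 | ··a··> t5
  t4 = (0 + 0 + b.0) | 0 | ··b··> t7
  t5 = 0 | a.0 | ··a··> t7
  t6 = 0 | deadlocked
  t7 = 0 | 0 | deadlocked
Partition-refinement fixed point:
  B0 = {s0, t0}
  B1 = {s1, t1}
  B2 = {s4, t4}
  B3 = {s6, s7, t6, t7}
  B4 = {s2, s5, t2, t5}
  B5 = {s3, t3}
s0 ∈ B0, t0 ∈ B0 → same block

YES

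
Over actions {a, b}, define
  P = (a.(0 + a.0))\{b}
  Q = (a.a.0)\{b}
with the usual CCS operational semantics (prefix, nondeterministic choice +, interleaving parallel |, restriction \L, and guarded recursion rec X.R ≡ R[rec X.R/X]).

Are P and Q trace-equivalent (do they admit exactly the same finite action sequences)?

trace-equivalent

Reachable graph of P (3 states):
  m0 = (a.(0 + a.0))\{b} | --a--▸ m1
  m1 = (0 + a.0)\{b} | --a--▸ m2
  m2 = 0\{b} | ∅
Reachable graph of Q (3 states):
  n0 = (a.a.0)\{b} | --a--▸ n1
  n1 = (a.0)\{b} | --a--▸ n2
  n2 = 0\{b} | ∅
Partition-refinement fixed point:
  B0 = {m0, n0}
  B1 = {m1, n1}
  B2 = {m2, n2}
m0 ∈ B0, n0 ∈ B0 → same block
Bisimilar ⇒ trace-equivalent.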